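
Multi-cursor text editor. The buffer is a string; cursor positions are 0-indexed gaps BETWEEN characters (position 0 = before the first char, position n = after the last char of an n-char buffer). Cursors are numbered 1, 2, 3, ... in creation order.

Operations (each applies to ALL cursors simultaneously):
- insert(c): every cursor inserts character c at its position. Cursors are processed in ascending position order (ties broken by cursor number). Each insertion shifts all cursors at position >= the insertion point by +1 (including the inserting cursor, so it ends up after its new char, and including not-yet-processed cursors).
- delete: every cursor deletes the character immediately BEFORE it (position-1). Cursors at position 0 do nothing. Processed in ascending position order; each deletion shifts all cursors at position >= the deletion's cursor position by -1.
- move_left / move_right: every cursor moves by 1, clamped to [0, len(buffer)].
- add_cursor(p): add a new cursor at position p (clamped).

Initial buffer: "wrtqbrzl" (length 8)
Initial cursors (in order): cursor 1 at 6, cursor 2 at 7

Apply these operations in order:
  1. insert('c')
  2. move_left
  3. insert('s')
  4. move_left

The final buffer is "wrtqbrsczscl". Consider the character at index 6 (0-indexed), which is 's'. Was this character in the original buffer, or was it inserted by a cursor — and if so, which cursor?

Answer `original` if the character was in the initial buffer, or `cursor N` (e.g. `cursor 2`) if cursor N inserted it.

After op 1 (insert('c')): buffer="wrtqbrczcl" (len 10), cursors c1@7 c2@9, authorship ......1.2.
After op 2 (move_left): buffer="wrtqbrczcl" (len 10), cursors c1@6 c2@8, authorship ......1.2.
After op 3 (insert('s')): buffer="wrtqbrsczscl" (len 12), cursors c1@7 c2@10, authorship ......11.22.
After op 4 (move_left): buffer="wrtqbrsczscl" (len 12), cursors c1@6 c2@9, authorship ......11.22.
Authorship (.=original, N=cursor N): . . . . . . 1 1 . 2 2 .
Index 6: author = 1

Answer: cursor 1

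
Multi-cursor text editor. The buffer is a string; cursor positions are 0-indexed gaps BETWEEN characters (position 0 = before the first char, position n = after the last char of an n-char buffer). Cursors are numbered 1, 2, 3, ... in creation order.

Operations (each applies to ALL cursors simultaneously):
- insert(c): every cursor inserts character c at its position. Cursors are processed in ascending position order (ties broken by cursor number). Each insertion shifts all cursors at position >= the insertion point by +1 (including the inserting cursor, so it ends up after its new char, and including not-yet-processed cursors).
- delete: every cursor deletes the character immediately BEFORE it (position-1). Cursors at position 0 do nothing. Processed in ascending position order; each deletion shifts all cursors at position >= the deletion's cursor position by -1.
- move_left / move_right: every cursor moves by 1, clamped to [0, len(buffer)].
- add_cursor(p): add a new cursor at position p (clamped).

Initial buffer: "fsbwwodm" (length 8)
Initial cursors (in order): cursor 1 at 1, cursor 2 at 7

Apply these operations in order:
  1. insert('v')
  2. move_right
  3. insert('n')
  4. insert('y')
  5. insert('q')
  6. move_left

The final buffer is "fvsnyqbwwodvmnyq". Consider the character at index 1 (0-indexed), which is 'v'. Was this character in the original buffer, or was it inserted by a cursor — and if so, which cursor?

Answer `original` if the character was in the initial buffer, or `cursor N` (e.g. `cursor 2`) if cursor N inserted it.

After op 1 (insert('v')): buffer="fvsbwwodvm" (len 10), cursors c1@2 c2@9, authorship .1......2.
After op 2 (move_right): buffer="fvsbwwodvm" (len 10), cursors c1@3 c2@10, authorship .1......2.
After op 3 (insert('n')): buffer="fvsnbwwodvmn" (len 12), cursors c1@4 c2@12, authorship .1.1.....2.2
After op 4 (insert('y')): buffer="fvsnybwwodvmny" (len 14), cursors c1@5 c2@14, authorship .1.11.....2.22
After op 5 (insert('q')): buffer="fvsnyqbwwodvmnyq" (len 16), cursors c1@6 c2@16, authorship .1.111.....2.222
After op 6 (move_left): buffer="fvsnyqbwwodvmnyq" (len 16), cursors c1@5 c2@15, authorship .1.111.....2.222
Authorship (.=original, N=cursor N): . 1 . 1 1 1 . . . . . 2 . 2 2 2
Index 1: author = 1

Answer: cursor 1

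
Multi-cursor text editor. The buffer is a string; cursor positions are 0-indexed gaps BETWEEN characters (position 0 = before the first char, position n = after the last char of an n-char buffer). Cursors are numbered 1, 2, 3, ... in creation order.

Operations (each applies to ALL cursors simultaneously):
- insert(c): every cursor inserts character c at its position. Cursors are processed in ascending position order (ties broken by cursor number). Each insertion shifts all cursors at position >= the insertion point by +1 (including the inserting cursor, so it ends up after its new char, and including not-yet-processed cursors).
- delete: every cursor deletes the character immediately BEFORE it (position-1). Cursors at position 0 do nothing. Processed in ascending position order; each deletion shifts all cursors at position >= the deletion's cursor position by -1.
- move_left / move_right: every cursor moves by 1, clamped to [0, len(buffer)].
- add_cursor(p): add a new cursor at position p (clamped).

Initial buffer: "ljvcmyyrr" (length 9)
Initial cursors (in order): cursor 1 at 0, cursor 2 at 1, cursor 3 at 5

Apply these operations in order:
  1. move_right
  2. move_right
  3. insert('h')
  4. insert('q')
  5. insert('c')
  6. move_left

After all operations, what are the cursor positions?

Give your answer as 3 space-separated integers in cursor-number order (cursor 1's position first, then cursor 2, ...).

After op 1 (move_right): buffer="ljvcmyyrr" (len 9), cursors c1@1 c2@2 c3@6, authorship .........
After op 2 (move_right): buffer="ljvcmyyrr" (len 9), cursors c1@2 c2@3 c3@7, authorship .........
After op 3 (insert('h')): buffer="ljhvhcmyyhrr" (len 12), cursors c1@3 c2@5 c3@10, authorship ..1.2....3..
After op 4 (insert('q')): buffer="ljhqvhqcmyyhqrr" (len 15), cursors c1@4 c2@7 c3@13, authorship ..11.22....33..
After op 5 (insert('c')): buffer="ljhqcvhqccmyyhqcrr" (len 18), cursors c1@5 c2@9 c3@16, authorship ..111.222....333..
After op 6 (move_left): buffer="ljhqcvhqccmyyhqcrr" (len 18), cursors c1@4 c2@8 c3@15, authorship ..111.222....333..

Answer: 4 8 15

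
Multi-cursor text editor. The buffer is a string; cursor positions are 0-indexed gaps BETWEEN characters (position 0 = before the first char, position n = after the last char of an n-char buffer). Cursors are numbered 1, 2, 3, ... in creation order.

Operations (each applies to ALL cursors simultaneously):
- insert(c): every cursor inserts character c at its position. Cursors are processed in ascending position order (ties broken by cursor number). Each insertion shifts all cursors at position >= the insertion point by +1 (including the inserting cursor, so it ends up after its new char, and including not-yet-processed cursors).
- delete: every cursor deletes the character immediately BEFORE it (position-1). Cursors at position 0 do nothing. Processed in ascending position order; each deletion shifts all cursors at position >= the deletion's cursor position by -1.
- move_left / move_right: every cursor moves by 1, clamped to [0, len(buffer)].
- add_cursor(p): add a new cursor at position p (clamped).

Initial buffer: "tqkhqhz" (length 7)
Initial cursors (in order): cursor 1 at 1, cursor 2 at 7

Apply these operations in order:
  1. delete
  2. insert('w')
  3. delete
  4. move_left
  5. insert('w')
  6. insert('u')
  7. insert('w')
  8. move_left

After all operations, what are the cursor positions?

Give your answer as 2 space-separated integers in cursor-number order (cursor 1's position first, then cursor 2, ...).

Answer: 2 9

Derivation:
After op 1 (delete): buffer="qkhqh" (len 5), cursors c1@0 c2@5, authorship .....
After op 2 (insert('w')): buffer="wqkhqhw" (len 7), cursors c1@1 c2@7, authorship 1.....2
After op 3 (delete): buffer="qkhqh" (len 5), cursors c1@0 c2@5, authorship .....
After op 4 (move_left): buffer="qkhqh" (len 5), cursors c1@0 c2@4, authorship .....
After op 5 (insert('w')): buffer="wqkhqwh" (len 7), cursors c1@1 c2@6, authorship 1....2.
After op 6 (insert('u')): buffer="wuqkhqwuh" (len 9), cursors c1@2 c2@8, authorship 11....22.
After op 7 (insert('w')): buffer="wuwqkhqwuwh" (len 11), cursors c1@3 c2@10, authorship 111....222.
After op 8 (move_left): buffer="wuwqkhqwuwh" (len 11), cursors c1@2 c2@9, authorship 111....222.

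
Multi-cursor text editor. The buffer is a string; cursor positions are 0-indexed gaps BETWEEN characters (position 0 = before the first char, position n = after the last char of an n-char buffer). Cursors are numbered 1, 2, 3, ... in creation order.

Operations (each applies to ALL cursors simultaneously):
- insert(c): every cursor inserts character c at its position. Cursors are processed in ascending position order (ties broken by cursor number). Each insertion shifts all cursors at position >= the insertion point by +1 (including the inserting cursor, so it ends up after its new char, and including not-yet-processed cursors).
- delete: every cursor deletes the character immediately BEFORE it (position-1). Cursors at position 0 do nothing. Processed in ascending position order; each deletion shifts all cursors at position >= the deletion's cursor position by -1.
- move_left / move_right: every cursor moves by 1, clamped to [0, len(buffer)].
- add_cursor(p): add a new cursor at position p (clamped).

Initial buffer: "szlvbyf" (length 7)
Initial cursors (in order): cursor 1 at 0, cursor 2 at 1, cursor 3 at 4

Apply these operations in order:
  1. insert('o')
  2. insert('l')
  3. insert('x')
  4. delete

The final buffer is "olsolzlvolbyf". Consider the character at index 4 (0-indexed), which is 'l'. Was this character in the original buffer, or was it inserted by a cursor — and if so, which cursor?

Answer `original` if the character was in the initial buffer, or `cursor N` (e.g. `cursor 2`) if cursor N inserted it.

Answer: cursor 2

Derivation:
After op 1 (insert('o')): buffer="osozlvobyf" (len 10), cursors c1@1 c2@3 c3@7, authorship 1.2...3...
After op 2 (insert('l')): buffer="olsolzlvolbyf" (len 13), cursors c1@2 c2@5 c3@10, authorship 11.22...33...
After op 3 (insert('x')): buffer="olxsolxzlvolxbyf" (len 16), cursors c1@3 c2@7 c3@13, authorship 111.222...333...
After op 4 (delete): buffer="olsolzlvolbyf" (len 13), cursors c1@2 c2@5 c3@10, authorship 11.22...33...
Authorship (.=original, N=cursor N): 1 1 . 2 2 . . . 3 3 . . .
Index 4: author = 2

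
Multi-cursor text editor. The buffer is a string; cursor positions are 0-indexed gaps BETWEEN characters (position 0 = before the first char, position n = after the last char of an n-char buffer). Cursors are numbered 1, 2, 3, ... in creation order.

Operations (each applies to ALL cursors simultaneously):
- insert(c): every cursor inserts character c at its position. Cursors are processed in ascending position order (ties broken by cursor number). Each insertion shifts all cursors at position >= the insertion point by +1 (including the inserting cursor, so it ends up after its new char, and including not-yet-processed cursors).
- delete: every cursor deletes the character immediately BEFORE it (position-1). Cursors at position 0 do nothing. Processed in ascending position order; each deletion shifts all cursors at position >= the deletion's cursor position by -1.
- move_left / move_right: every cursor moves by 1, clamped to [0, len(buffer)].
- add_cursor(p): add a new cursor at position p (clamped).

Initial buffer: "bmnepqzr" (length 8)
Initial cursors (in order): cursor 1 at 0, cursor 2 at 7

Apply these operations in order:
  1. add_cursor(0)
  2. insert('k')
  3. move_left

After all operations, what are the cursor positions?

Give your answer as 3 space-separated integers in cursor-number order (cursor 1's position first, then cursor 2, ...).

Answer: 1 9 1

Derivation:
After op 1 (add_cursor(0)): buffer="bmnepqzr" (len 8), cursors c1@0 c3@0 c2@7, authorship ........
After op 2 (insert('k')): buffer="kkbmnepqzkr" (len 11), cursors c1@2 c3@2 c2@10, authorship 13.......2.
After op 3 (move_left): buffer="kkbmnepqzkr" (len 11), cursors c1@1 c3@1 c2@9, authorship 13.......2.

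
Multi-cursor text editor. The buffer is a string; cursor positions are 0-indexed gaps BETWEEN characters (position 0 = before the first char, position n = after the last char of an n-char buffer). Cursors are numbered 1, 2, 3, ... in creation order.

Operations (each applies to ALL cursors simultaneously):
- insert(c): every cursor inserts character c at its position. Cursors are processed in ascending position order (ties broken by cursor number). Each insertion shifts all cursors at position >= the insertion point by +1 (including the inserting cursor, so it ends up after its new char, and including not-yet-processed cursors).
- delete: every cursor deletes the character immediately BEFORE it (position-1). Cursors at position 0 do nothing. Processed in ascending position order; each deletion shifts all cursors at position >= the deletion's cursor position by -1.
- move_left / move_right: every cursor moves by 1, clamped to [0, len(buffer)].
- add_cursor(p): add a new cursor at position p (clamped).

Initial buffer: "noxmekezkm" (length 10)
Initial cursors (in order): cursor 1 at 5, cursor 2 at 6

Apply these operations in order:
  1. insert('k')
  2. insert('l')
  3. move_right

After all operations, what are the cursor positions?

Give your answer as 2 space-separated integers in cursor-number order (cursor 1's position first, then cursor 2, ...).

After op 1 (insert('k')): buffer="noxmekkkezkm" (len 12), cursors c1@6 c2@8, authorship .....1.2....
After op 2 (insert('l')): buffer="noxmeklkklezkm" (len 14), cursors c1@7 c2@10, authorship .....11.22....
After op 3 (move_right): buffer="noxmeklkklezkm" (len 14), cursors c1@8 c2@11, authorship .....11.22....

Answer: 8 11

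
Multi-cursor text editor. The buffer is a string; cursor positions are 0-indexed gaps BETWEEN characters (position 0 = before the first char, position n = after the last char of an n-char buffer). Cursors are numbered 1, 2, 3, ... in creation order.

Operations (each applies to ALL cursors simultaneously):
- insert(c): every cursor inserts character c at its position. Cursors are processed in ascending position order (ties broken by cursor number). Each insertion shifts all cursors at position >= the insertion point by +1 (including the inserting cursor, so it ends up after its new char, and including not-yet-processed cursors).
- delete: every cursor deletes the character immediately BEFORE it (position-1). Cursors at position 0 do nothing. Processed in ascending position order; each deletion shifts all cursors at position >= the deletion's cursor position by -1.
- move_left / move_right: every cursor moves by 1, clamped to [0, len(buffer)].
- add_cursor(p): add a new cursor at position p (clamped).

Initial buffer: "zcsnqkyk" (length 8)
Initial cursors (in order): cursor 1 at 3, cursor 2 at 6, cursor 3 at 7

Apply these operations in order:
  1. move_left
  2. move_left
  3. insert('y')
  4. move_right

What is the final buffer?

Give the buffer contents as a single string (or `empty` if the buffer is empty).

After op 1 (move_left): buffer="zcsnqkyk" (len 8), cursors c1@2 c2@5 c3@6, authorship ........
After op 2 (move_left): buffer="zcsnqkyk" (len 8), cursors c1@1 c2@4 c3@5, authorship ........
After op 3 (insert('y')): buffer="zycsnyqykyk" (len 11), cursors c1@2 c2@6 c3@8, authorship .1...2.3...
After op 4 (move_right): buffer="zycsnyqykyk" (len 11), cursors c1@3 c2@7 c3@9, authorship .1...2.3...

Answer: zycsnyqykyk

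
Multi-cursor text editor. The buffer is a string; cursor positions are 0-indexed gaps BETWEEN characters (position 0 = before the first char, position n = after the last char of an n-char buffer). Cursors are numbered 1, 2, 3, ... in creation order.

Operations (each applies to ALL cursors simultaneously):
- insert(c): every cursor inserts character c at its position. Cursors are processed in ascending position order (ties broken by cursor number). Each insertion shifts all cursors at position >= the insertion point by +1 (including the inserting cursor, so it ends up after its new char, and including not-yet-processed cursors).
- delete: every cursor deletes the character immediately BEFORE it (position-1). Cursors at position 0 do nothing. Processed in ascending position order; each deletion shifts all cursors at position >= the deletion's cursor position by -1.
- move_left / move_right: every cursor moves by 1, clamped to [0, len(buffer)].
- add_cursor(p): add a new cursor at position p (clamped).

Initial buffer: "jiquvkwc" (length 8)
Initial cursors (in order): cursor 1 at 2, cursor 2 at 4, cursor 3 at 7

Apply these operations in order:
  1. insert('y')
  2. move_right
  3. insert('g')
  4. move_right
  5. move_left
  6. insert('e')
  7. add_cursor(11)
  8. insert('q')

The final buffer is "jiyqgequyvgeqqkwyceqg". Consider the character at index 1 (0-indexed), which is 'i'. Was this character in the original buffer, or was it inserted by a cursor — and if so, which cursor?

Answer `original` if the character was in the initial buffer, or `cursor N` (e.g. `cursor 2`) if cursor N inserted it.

Answer: original

Derivation:
After op 1 (insert('y')): buffer="jiyquyvkwyc" (len 11), cursors c1@3 c2@6 c3@10, authorship ..1..2...3.
After op 2 (move_right): buffer="jiyquyvkwyc" (len 11), cursors c1@4 c2@7 c3@11, authorship ..1..2...3.
After op 3 (insert('g')): buffer="jiyqguyvgkwycg" (len 14), cursors c1@5 c2@9 c3@14, authorship ..1.1.2.2..3.3
After op 4 (move_right): buffer="jiyqguyvgkwycg" (len 14), cursors c1@6 c2@10 c3@14, authorship ..1.1.2.2..3.3
After op 5 (move_left): buffer="jiyqguyvgkwycg" (len 14), cursors c1@5 c2@9 c3@13, authorship ..1.1.2.2..3.3
After op 6 (insert('e')): buffer="jiyqgeuyvgekwyceg" (len 17), cursors c1@6 c2@11 c3@16, authorship ..1.11.2.22..3.33
After op 7 (add_cursor(11)): buffer="jiyqgeuyvgekwyceg" (len 17), cursors c1@6 c2@11 c4@11 c3@16, authorship ..1.11.2.22..3.33
After op 8 (insert('q')): buffer="jiyqgequyvgeqqkwyceqg" (len 21), cursors c1@7 c2@14 c4@14 c3@20, authorship ..1.111.2.2224..3.333
Authorship (.=original, N=cursor N): . . 1 . 1 1 1 . 2 . 2 2 2 4 . . 3 . 3 3 3
Index 1: author = original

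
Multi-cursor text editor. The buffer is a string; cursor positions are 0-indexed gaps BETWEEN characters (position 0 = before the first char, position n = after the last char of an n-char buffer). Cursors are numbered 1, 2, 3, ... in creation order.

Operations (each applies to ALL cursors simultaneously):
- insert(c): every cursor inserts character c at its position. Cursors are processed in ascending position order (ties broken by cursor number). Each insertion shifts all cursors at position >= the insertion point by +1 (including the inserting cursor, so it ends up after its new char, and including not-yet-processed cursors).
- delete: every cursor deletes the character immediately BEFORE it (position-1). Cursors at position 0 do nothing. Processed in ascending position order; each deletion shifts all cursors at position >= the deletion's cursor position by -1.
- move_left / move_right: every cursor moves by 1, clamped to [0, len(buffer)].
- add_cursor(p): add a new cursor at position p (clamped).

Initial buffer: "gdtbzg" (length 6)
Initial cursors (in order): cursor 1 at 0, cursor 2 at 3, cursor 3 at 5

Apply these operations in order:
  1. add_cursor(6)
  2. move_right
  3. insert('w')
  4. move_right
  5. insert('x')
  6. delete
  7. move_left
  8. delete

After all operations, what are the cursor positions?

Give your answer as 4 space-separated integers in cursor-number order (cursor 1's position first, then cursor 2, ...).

Answer: 1 4 5 5

Derivation:
After op 1 (add_cursor(6)): buffer="gdtbzg" (len 6), cursors c1@0 c2@3 c3@5 c4@6, authorship ......
After op 2 (move_right): buffer="gdtbzg" (len 6), cursors c1@1 c2@4 c3@6 c4@6, authorship ......
After op 3 (insert('w')): buffer="gwdtbwzgww" (len 10), cursors c1@2 c2@6 c3@10 c4@10, authorship .1...2..34
After op 4 (move_right): buffer="gwdtbwzgww" (len 10), cursors c1@3 c2@7 c3@10 c4@10, authorship .1...2..34
After op 5 (insert('x')): buffer="gwdxtbwzxgwwxx" (len 14), cursors c1@4 c2@9 c3@14 c4@14, authorship .1.1..2.2.3434
After op 6 (delete): buffer="gwdtbwzgww" (len 10), cursors c1@3 c2@7 c3@10 c4@10, authorship .1...2..34
After op 7 (move_left): buffer="gwdtbwzgww" (len 10), cursors c1@2 c2@6 c3@9 c4@9, authorship .1...2..34
After op 8 (delete): buffer="gdtbzw" (len 6), cursors c1@1 c2@4 c3@5 c4@5, authorship .....4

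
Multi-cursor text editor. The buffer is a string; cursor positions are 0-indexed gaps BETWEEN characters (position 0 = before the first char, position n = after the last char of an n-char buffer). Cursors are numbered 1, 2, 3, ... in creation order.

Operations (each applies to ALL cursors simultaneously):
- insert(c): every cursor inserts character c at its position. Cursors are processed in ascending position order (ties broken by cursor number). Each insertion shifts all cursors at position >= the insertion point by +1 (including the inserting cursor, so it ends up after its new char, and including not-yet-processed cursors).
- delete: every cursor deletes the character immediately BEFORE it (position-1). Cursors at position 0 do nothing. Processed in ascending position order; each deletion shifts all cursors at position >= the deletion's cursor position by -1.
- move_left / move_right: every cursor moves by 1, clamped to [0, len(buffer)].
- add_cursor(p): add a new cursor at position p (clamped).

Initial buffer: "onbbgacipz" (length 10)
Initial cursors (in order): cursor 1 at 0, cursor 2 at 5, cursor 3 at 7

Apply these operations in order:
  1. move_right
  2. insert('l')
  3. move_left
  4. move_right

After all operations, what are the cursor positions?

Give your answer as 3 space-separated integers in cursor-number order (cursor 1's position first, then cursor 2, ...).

Answer: 2 8 11

Derivation:
After op 1 (move_right): buffer="onbbgacipz" (len 10), cursors c1@1 c2@6 c3@8, authorship ..........
After op 2 (insert('l')): buffer="olnbbgalcilpz" (len 13), cursors c1@2 c2@8 c3@11, authorship .1.....2..3..
After op 3 (move_left): buffer="olnbbgalcilpz" (len 13), cursors c1@1 c2@7 c3@10, authorship .1.....2..3..
After op 4 (move_right): buffer="olnbbgalcilpz" (len 13), cursors c1@2 c2@8 c3@11, authorship .1.....2..3..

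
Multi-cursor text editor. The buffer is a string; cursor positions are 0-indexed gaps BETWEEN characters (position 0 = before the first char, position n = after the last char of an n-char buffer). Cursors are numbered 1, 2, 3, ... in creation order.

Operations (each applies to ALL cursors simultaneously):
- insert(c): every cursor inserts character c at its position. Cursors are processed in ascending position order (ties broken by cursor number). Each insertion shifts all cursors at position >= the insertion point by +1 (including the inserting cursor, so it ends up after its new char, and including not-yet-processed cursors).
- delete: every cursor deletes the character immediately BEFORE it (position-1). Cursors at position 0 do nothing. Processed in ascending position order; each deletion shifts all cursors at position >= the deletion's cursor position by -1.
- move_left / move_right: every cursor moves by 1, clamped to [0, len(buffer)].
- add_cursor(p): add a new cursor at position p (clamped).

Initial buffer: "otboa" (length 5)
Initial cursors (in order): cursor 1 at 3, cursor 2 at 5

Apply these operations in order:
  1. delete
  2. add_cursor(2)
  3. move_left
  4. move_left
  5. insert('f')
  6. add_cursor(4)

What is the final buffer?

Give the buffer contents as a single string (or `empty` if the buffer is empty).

Answer: ffofto

Derivation:
After op 1 (delete): buffer="oto" (len 3), cursors c1@2 c2@3, authorship ...
After op 2 (add_cursor(2)): buffer="oto" (len 3), cursors c1@2 c3@2 c2@3, authorship ...
After op 3 (move_left): buffer="oto" (len 3), cursors c1@1 c3@1 c2@2, authorship ...
After op 4 (move_left): buffer="oto" (len 3), cursors c1@0 c3@0 c2@1, authorship ...
After op 5 (insert('f')): buffer="ffofto" (len 6), cursors c1@2 c3@2 c2@4, authorship 13.2..
After op 6 (add_cursor(4)): buffer="ffofto" (len 6), cursors c1@2 c3@2 c2@4 c4@4, authorship 13.2..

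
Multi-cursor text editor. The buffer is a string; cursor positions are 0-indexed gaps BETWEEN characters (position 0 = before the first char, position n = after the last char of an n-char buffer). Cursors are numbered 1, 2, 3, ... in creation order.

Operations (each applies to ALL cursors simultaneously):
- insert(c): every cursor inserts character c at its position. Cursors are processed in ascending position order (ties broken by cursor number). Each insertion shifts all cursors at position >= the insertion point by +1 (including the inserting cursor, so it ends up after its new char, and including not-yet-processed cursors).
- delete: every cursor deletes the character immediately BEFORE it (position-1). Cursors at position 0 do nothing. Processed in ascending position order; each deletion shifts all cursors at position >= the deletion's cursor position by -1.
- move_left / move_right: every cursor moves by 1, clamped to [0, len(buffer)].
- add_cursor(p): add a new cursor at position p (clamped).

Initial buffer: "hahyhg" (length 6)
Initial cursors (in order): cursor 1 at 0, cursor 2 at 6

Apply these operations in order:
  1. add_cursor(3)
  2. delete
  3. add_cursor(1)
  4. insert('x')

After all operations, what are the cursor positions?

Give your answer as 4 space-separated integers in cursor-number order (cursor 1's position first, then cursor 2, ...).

Answer: 1 8 5 3

Derivation:
After op 1 (add_cursor(3)): buffer="hahyhg" (len 6), cursors c1@0 c3@3 c2@6, authorship ......
After op 2 (delete): buffer="hayh" (len 4), cursors c1@0 c3@2 c2@4, authorship ....
After op 3 (add_cursor(1)): buffer="hayh" (len 4), cursors c1@0 c4@1 c3@2 c2@4, authorship ....
After op 4 (insert('x')): buffer="xhxaxyhx" (len 8), cursors c1@1 c4@3 c3@5 c2@8, authorship 1.4.3..2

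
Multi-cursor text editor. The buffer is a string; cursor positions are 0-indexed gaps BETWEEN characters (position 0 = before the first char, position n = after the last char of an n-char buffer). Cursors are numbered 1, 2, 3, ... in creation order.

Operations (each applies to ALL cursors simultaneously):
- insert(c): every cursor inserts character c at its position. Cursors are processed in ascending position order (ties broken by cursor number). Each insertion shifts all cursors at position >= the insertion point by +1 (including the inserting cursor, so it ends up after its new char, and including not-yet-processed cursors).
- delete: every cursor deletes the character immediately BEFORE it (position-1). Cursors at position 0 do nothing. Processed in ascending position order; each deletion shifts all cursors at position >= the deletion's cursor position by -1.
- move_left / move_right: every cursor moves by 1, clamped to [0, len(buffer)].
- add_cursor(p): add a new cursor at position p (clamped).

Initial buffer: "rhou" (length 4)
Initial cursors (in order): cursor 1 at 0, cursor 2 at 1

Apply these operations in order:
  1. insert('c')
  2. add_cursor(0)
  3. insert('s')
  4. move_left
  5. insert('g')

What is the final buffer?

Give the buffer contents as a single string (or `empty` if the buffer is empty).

Answer: gscgsrcgshou

Derivation:
After op 1 (insert('c')): buffer="crchou" (len 6), cursors c1@1 c2@3, authorship 1.2...
After op 2 (add_cursor(0)): buffer="crchou" (len 6), cursors c3@0 c1@1 c2@3, authorship 1.2...
After op 3 (insert('s')): buffer="scsrcshou" (len 9), cursors c3@1 c1@3 c2@6, authorship 311.22...
After op 4 (move_left): buffer="scsrcshou" (len 9), cursors c3@0 c1@2 c2@5, authorship 311.22...
After op 5 (insert('g')): buffer="gscgsrcgshou" (len 12), cursors c3@1 c1@4 c2@8, authorship 33111.222...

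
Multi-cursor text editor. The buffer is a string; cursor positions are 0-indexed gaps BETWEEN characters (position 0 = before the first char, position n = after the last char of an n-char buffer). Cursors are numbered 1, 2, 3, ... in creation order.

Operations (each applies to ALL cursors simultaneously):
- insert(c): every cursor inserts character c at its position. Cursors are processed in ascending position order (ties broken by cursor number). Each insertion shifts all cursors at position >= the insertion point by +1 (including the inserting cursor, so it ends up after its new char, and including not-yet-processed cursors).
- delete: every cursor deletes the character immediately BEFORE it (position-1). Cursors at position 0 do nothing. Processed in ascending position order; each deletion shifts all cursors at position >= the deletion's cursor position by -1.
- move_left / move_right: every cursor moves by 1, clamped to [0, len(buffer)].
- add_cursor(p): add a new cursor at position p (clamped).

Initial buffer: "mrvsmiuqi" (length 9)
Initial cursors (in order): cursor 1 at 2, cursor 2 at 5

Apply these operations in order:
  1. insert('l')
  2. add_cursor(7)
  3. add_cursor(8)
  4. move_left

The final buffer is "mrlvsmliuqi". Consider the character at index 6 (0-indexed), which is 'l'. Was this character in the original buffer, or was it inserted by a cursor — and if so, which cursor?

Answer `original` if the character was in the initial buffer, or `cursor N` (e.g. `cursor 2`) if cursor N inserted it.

Answer: cursor 2

Derivation:
After op 1 (insert('l')): buffer="mrlvsmliuqi" (len 11), cursors c1@3 c2@7, authorship ..1...2....
After op 2 (add_cursor(7)): buffer="mrlvsmliuqi" (len 11), cursors c1@3 c2@7 c3@7, authorship ..1...2....
After op 3 (add_cursor(8)): buffer="mrlvsmliuqi" (len 11), cursors c1@3 c2@7 c3@7 c4@8, authorship ..1...2....
After op 4 (move_left): buffer="mrlvsmliuqi" (len 11), cursors c1@2 c2@6 c3@6 c4@7, authorship ..1...2....
Authorship (.=original, N=cursor N): . . 1 . . . 2 . . . .
Index 6: author = 2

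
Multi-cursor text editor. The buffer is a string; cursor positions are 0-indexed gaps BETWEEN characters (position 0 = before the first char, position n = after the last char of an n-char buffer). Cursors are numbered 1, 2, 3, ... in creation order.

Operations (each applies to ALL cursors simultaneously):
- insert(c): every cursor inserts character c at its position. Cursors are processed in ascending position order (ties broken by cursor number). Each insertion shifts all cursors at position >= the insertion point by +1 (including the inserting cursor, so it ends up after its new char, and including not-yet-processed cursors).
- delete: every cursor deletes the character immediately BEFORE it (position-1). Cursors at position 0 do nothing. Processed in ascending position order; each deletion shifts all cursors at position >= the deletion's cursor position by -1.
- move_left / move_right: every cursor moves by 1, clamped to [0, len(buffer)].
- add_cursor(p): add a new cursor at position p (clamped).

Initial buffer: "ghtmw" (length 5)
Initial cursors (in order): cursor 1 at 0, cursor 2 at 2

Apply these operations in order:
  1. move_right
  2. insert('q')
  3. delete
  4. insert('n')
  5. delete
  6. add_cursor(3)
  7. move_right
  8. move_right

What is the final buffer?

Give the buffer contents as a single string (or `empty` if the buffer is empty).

After op 1 (move_right): buffer="ghtmw" (len 5), cursors c1@1 c2@3, authorship .....
After op 2 (insert('q')): buffer="gqhtqmw" (len 7), cursors c1@2 c2@5, authorship .1..2..
After op 3 (delete): buffer="ghtmw" (len 5), cursors c1@1 c2@3, authorship .....
After op 4 (insert('n')): buffer="gnhtnmw" (len 7), cursors c1@2 c2@5, authorship .1..2..
After op 5 (delete): buffer="ghtmw" (len 5), cursors c1@1 c2@3, authorship .....
After op 6 (add_cursor(3)): buffer="ghtmw" (len 5), cursors c1@1 c2@3 c3@3, authorship .....
After op 7 (move_right): buffer="ghtmw" (len 5), cursors c1@2 c2@4 c3@4, authorship .....
After op 8 (move_right): buffer="ghtmw" (len 5), cursors c1@3 c2@5 c3@5, authorship .....

Answer: ghtmw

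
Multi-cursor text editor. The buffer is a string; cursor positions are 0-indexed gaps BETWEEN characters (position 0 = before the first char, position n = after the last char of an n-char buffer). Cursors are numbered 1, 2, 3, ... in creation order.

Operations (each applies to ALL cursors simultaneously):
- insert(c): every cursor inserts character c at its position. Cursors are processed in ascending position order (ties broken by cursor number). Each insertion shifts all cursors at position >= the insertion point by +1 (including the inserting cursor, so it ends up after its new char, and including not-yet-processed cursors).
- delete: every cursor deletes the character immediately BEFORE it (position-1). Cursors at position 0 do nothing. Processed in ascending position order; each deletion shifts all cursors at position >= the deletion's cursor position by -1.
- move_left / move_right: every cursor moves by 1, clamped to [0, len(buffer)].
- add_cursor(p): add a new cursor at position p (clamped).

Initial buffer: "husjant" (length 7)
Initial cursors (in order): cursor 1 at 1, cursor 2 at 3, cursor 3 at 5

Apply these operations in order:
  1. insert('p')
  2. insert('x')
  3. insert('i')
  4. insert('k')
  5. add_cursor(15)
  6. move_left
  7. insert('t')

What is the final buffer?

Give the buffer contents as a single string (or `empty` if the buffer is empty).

After op 1 (insert('p')): buffer="hpuspjapnt" (len 10), cursors c1@2 c2@5 c3@8, authorship .1..2..3..
After op 2 (insert('x')): buffer="hpxuspxjapxnt" (len 13), cursors c1@3 c2@7 c3@11, authorship .11..22..33..
After op 3 (insert('i')): buffer="hpxiuspxijapxint" (len 16), cursors c1@4 c2@9 c3@14, authorship .111..222..333..
After op 4 (insert('k')): buffer="hpxikuspxikjapxiknt" (len 19), cursors c1@5 c2@11 c3@17, authorship .1111..2222..3333..
After op 5 (add_cursor(15)): buffer="hpxikuspxikjapxiknt" (len 19), cursors c1@5 c2@11 c4@15 c3@17, authorship .1111..2222..3333..
After op 6 (move_left): buffer="hpxikuspxikjapxiknt" (len 19), cursors c1@4 c2@10 c4@14 c3@16, authorship .1111..2222..3333..
After op 7 (insert('t')): buffer="hpxitkuspxitkjaptxitknt" (len 23), cursors c1@5 c2@12 c4@17 c3@20, authorship .11111..22222..343333..

Answer: hpxitkuspxitkjaptxitknt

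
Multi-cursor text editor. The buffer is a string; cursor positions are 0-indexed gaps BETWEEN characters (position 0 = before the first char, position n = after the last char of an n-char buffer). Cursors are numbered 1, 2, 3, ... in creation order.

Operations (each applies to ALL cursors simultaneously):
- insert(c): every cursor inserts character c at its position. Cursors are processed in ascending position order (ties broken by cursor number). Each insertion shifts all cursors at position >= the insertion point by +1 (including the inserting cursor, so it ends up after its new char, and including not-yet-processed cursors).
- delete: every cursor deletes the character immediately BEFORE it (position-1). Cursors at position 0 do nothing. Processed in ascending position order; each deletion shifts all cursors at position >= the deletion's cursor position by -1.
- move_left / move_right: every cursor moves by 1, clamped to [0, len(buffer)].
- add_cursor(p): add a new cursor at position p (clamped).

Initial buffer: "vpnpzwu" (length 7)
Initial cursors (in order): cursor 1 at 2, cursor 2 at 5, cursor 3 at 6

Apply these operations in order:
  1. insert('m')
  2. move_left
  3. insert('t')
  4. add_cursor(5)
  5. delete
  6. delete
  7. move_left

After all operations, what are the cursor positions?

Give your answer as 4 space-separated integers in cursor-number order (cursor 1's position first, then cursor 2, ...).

After op 1 (insert('m')): buffer="vpmnpzmwmu" (len 10), cursors c1@3 c2@7 c3@9, authorship ..1...2.3.
After op 2 (move_left): buffer="vpmnpzmwmu" (len 10), cursors c1@2 c2@6 c3@8, authorship ..1...2.3.
After op 3 (insert('t')): buffer="vptmnpztmwtmu" (len 13), cursors c1@3 c2@8 c3@11, authorship ..11...22.33.
After op 4 (add_cursor(5)): buffer="vptmnpztmwtmu" (len 13), cursors c1@3 c4@5 c2@8 c3@11, authorship ..11...22.33.
After op 5 (delete): buffer="vpmpzmwmu" (len 9), cursors c1@2 c4@3 c2@5 c3@7, authorship ..1..2.3.
After op 6 (delete): buffer="vpmmu" (len 5), cursors c1@1 c4@1 c2@2 c3@3, authorship ..23.
After op 7 (move_left): buffer="vpmmu" (len 5), cursors c1@0 c4@0 c2@1 c3@2, authorship ..23.

Answer: 0 1 2 0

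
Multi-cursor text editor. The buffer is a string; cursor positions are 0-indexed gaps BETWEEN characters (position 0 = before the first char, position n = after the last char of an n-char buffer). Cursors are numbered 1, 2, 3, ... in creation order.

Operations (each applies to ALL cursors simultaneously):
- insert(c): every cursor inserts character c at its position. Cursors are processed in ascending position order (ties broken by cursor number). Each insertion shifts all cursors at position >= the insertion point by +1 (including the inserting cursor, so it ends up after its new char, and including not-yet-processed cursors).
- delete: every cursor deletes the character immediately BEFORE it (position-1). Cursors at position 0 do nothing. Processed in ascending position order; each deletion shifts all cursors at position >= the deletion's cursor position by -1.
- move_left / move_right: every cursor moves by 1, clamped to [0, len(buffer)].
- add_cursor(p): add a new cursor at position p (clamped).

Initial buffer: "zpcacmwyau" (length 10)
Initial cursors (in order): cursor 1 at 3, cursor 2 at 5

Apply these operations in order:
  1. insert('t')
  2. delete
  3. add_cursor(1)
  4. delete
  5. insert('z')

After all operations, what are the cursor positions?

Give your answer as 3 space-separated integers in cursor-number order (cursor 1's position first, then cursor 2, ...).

Answer: 3 5 1

Derivation:
After op 1 (insert('t')): buffer="zpctactmwyau" (len 12), cursors c1@4 c2@7, authorship ...1..2.....
After op 2 (delete): buffer="zpcacmwyau" (len 10), cursors c1@3 c2@5, authorship ..........
After op 3 (add_cursor(1)): buffer="zpcacmwyau" (len 10), cursors c3@1 c1@3 c2@5, authorship ..........
After op 4 (delete): buffer="pamwyau" (len 7), cursors c3@0 c1@1 c2@2, authorship .......
After op 5 (insert('z')): buffer="zpzazmwyau" (len 10), cursors c3@1 c1@3 c2@5, authorship 3.1.2.....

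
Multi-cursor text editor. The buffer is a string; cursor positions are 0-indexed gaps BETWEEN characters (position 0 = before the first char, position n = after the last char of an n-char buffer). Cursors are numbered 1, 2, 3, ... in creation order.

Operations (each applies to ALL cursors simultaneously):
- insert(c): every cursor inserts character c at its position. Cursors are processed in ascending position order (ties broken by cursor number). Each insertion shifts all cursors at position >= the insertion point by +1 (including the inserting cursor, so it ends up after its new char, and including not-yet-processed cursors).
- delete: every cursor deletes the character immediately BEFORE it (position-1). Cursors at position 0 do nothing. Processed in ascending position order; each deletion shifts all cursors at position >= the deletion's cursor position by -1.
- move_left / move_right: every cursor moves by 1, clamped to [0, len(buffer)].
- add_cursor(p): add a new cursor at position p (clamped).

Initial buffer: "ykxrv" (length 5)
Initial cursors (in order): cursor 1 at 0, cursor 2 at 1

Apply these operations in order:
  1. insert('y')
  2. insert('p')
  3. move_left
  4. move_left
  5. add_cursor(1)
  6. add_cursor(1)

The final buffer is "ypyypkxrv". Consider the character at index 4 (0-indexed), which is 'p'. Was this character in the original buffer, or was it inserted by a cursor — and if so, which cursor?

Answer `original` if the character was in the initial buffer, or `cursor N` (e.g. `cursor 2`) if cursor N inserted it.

Answer: cursor 2

Derivation:
After op 1 (insert('y')): buffer="yyykxrv" (len 7), cursors c1@1 c2@3, authorship 1.2....
After op 2 (insert('p')): buffer="ypyypkxrv" (len 9), cursors c1@2 c2@5, authorship 11.22....
After op 3 (move_left): buffer="ypyypkxrv" (len 9), cursors c1@1 c2@4, authorship 11.22....
After op 4 (move_left): buffer="ypyypkxrv" (len 9), cursors c1@0 c2@3, authorship 11.22....
After op 5 (add_cursor(1)): buffer="ypyypkxrv" (len 9), cursors c1@0 c3@1 c2@3, authorship 11.22....
After op 6 (add_cursor(1)): buffer="ypyypkxrv" (len 9), cursors c1@0 c3@1 c4@1 c2@3, authorship 11.22....
Authorship (.=original, N=cursor N): 1 1 . 2 2 . . . .
Index 4: author = 2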